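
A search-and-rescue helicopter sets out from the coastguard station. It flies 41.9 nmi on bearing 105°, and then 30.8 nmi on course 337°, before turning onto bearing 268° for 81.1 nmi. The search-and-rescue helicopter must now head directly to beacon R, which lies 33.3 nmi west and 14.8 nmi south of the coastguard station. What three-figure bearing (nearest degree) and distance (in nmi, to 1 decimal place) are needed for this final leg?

Leg 1 (105°, 41.9 nmi): east 41.9 sin 105° = 40.47, north 41.9 cos 105° = -10.84
Leg 2 (337°, 30.8 nmi): east 30.8 sin 337° = -12.03, north 30.8 cos 337° = 28.35
Leg 3 (268°, 81.1 nmi): east 81.1 sin 268° = -81.05, north 81.1 cos 268° = -2.83
Current position: (-52.61, 14.68). Target: (-33.3, -14.8). Remaining: Δeast = 19.31, Δnorth = -29.48.
Bearing = atan2(19.31, -29.48) mod 360° = 146.77°; distance = √((19.31)² + (-29.48)²) = 35.240 nmi.

147°, 35.2 nmi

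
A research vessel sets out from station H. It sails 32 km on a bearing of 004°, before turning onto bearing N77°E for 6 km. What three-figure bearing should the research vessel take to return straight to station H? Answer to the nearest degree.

194°

Leg 1 (004°, 32 km): east 32 sin 4° = 2.23, north 32 cos 4° = 31.92
Leg 2 (N77°E, 6 km): east 6 sin 77° = 5.85, north 6 cos 77° = 1.35
Net displacement: 8.08 east, 33.27 north. Direction back to start is (-8.08, -33.27): bearing = atan2(-8.08, -33.27) mod 360° = 193.65° ≈ 194°.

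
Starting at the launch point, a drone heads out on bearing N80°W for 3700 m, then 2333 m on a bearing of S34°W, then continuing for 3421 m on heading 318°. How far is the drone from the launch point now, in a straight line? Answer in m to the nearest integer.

Leg 1 (N80°W, 3700 m): east 3700 sin 280° = -3643.79, north 3700 cos 280° = 642.50
Leg 2 (S34°W, 2333 m): east 2333 sin 214° = -1304.60, north 2333 cos 214° = -1934.14
Leg 3 (318°, 3421 m): east 3421 sin 318° = -2289.10, north 3421 cos 318° = 2542.30
Net: -7237.48 east, 1250.65 north. Distance = √((-7237.48)² + (1250.65)²) = 7344.744 m.

7345 m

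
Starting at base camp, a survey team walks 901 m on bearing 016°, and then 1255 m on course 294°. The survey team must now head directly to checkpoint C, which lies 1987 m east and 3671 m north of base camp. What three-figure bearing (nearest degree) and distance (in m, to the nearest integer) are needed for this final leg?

052°, 3686 m

Leg 1 (016°, 901 m): east 901 sin 16° = 248.35, north 901 cos 16° = 866.10
Leg 2 (294°, 1255 m): east 1255 sin 294° = -1146.50, north 1255 cos 294° = 510.45
Current position: (-898.15, 1376.55). Target: (1987, 3671). Remaining: Δeast = 2885.15, Δnorth = 2294.45.
Bearing = atan2(2885.15, 2294.45) mod 360° = 51.51°; distance = √((2885.15)² + (2294.45)²) = 3686.270 m.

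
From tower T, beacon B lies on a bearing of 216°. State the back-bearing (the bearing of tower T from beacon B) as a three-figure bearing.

036°

Back-bearing = 216° − 180° = 036°.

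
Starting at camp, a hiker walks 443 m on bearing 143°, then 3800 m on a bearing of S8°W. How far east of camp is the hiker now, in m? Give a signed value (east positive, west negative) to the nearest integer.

Leg 1 (143°, 443 m): east 443 sin 143° = 266.60, north 443 cos 143° = -353.80
Leg 2 (S8°W, 3800 m): east 3800 sin 188° = -528.86, north 3800 cos 188° = -3763.02
Net east component: -262.25 m.

-262 m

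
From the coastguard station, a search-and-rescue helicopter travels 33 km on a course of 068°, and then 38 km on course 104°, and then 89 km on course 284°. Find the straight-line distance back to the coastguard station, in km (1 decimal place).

Leg 1 (068°, 33 km): east 33 sin 68° = 30.60, north 33 cos 68° = 12.36
Leg 2 (104°, 38 km): east 38 sin 104° = 36.87, north 38 cos 104° = -9.19
Leg 3 (284°, 89 km): east 89 sin 284° = -86.36, north 89 cos 284° = 21.53
Net: -18.89 east, 24.70 north. Distance = √((-18.89)² + (24.70)²) = 31.094 km.

31.1 km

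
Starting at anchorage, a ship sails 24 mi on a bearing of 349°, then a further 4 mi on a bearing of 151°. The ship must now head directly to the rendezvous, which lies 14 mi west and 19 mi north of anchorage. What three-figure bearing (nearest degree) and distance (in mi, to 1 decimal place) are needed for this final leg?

Leg 1 (349°, 24 mi): east 24 sin 349° = -4.58, north 24 cos 349° = 23.56
Leg 2 (151°, 4 mi): east 4 sin 151° = 1.94, north 4 cos 151° = -3.50
Current position: (-2.64, 20.06). Target: (-14, 19). Remaining: Δeast = -11.36, Δnorth = -1.06.
Bearing = atan2(-11.36, -1.06) mod 360° = 264.67°; distance = √((-11.36)² + (-1.06)²) = 11.409 mi.

265°, 11.4 mi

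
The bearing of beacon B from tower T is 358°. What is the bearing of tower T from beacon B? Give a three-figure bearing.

178°

Back-bearing = 358° − 180° = 178°.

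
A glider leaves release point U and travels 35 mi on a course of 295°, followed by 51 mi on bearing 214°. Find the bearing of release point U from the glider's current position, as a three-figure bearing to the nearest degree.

Leg 1 (295°, 35 mi): east 35 sin 295° = -31.72, north 35 cos 295° = 14.79
Leg 2 (214°, 51 mi): east 51 sin 214° = -28.52, north 51 cos 214° = -42.28
Net displacement: -60.24 east, -27.49 north. Direction back to start is (60.24, 27.49): bearing = atan2(60.24, 27.49) mod 360° = 65.47° ≈ 065°.

065°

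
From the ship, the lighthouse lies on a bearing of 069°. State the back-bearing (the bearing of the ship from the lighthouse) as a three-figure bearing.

Back-bearing = 069° + 180° = 249°.

249°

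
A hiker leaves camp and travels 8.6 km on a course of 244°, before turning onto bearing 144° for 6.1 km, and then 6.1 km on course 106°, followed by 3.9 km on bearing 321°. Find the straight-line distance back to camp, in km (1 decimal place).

7.4 km

Leg 1 (244°, 8.6 km): east 8.6 sin 244° = -7.73, north 8.6 cos 244° = -3.77
Leg 2 (144°, 6.1 km): east 6.1 sin 144° = 3.59, north 6.1 cos 144° = -4.94
Leg 3 (106°, 6.1 km): east 6.1 sin 106° = 5.86, north 6.1 cos 106° = -1.68
Leg 4 (321°, 3.9 km): east 3.9 sin 321° = -2.45, north 3.9 cos 321° = 3.03
Net: -0.73 east, -7.36 north. Distance = √((-0.73)² + (-7.36)²) = 7.392 km.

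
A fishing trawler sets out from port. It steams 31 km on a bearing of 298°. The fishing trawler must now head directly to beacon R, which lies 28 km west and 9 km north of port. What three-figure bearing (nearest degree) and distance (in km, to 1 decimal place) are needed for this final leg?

186°, 5.6 km

Leg 1 (298°, 31 km): east 31 sin 298° = -27.37, north 31 cos 298° = 14.55
Current position: (-27.37, 14.55). Target: (-28, 9). Remaining: Δeast = -0.63, Δnorth = -5.55.
Bearing = atan2(-0.63, -5.55) mod 360° = 186.46°; distance = √((-0.63)² + (-5.55)²) = 5.589 km.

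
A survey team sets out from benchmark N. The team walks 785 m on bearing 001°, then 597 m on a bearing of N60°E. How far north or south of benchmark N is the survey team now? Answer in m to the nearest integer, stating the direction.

Leg 1 (001°, 785 m): east 785 sin 1° = 13.70, north 785 cos 1° = 784.88
Leg 2 (N60°E, 597 m): east 597 sin 60° = 517.02, north 597 cos 60° = 298.50
Net north component: 1083.38 m.

1083 m north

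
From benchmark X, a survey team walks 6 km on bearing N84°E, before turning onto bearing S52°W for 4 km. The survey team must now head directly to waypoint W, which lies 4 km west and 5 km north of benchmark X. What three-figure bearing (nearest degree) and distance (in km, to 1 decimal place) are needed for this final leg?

Leg 1 (N84°E, 6 km): east 6 sin 84° = 5.97, north 6 cos 84° = 0.63
Leg 2 (S52°W, 4 km): east 4 sin 232° = -3.15, north 4 cos 232° = -2.46
Current position: (2.82, -1.84). Target: (-4, 5). Remaining: Δeast = -6.82, Δnorth = 6.84.
Bearing = atan2(-6.82, 6.84) mod 360° = 315.09°; distance = √((-6.82)² + (6.84)²) = 9.652 km.

315°, 9.7 km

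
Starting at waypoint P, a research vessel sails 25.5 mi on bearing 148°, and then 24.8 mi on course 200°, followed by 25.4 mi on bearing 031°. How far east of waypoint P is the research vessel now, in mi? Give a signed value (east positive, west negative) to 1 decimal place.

Leg 1 (148°, 25.5 mi): east 25.5 sin 148° = 13.51, north 25.5 cos 148° = -21.63
Leg 2 (200°, 24.8 mi): east 24.8 sin 200° = -8.48, north 24.8 cos 200° = -23.30
Leg 3 (031°, 25.4 mi): east 25.4 sin 31° = 13.08, north 25.4 cos 31° = 21.77
Net east component: 18.11 mi.

18.1 mi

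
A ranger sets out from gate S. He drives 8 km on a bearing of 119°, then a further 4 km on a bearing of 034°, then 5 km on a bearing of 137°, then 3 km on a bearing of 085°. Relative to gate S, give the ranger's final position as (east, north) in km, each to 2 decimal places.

(15.63, -3.96)

Leg 1 (119°, 8 km): east 8 sin 119° = 7.00, north 8 cos 119° = -3.88
Leg 2 (034°, 4 km): east 4 sin 34° = 2.24, north 4 cos 34° = 3.32
Leg 3 (137°, 5 km): east 5 sin 137° = 3.41, north 5 cos 137° = -3.66
Leg 4 (085°, 3 km): east 3 sin 85° = 2.99, north 3 cos 85° = 0.26
Summing: 15.63 km east, -3.96 km north → (15.63, -3.96).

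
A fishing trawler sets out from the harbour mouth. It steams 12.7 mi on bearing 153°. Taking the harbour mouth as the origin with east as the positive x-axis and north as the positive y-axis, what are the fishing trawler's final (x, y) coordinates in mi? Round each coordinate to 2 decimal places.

Leg 1 (153°, 12.7 mi): east 12.7 sin 153° = 5.77, north 12.7 cos 153° = -11.32
Summing: 5.77 mi east, -11.32 mi north → (5.77, -11.32).

(5.77, -11.32)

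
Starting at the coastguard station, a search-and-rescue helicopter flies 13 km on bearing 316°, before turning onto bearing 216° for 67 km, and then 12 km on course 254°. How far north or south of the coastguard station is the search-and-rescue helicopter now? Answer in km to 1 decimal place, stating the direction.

48.2 km south

Leg 1 (316°, 13 km): east 13 sin 316° = -9.03, north 13 cos 316° = 9.35
Leg 2 (216°, 67 km): east 67 sin 216° = -39.38, north 67 cos 216° = -54.20
Leg 3 (254°, 12 km): east 12 sin 254° = -11.54, north 12 cos 254° = -3.31
Net north component: -48.16 km.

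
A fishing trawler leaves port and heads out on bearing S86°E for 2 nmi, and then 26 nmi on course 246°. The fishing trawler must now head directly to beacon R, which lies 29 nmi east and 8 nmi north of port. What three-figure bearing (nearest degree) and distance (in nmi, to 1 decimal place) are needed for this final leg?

070°, 54.1 nmi

Leg 1 (S86°E, 2 nmi): east 2 sin 94° = 2.00, north 2 cos 94° = -0.14
Leg 2 (246°, 26 nmi): east 26 sin 246° = -23.75, north 26 cos 246° = -10.58
Current position: (-21.76, -10.71). Target: (29, 8). Remaining: Δeast = 50.76, Δnorth = 18.71.
Bearing = atan2(50.76, 18.71) mod 360° = 69.76°; distance = √((50.76)² + (18.71)²) = 54.097 nmi.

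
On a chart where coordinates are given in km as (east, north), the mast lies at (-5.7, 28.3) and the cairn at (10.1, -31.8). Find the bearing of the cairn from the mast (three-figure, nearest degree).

165°

Δeast = 10.1 − -5.7 = 15.80; Δnorth = -31.8 − 28.3 = -60.10.
Bearing = atan2(Δeast, Δnorth) mod 360° = 165.27° ≈ 165°.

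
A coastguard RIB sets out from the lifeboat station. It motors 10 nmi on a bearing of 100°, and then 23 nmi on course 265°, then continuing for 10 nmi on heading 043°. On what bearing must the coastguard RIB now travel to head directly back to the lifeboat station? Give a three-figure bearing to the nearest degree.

120°

Leg 1 (100°, 10 nmi): east 10 sin 100° = 9.85, north 10 cos 100° = -1.74
Leg 2 (265°, 23 nmi): east 23 sin 265° = -22.91, north 23 cos 265° = -2.00
Leg 3 (043°, 10 nmi): east 10 sin 43° = 6.82, north 10 cos 43° = 7.31
Net displacement: -6.24 east, 3.57 north. Direction back to start is (6.24, -3.57): bearing = atan2(6.24, -3.57) mod 360° = 119.77° ≈ 120°.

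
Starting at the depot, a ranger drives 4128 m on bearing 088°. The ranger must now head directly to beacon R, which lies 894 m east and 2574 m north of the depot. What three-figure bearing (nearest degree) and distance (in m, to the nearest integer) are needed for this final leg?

Leg 1 (088°, 4128 m): east 4128 sin 88° = 4125.49, north 4128 cos 88° = 144.07
Current position: (4125.49, 144.07). Target: (894, 2574). Remaining: Δeast = -3231.49, Δnorth = 2429.93.
Bearing = atan2(-3231.49, 2429.93) mod 360° = 306.94°; distance = √((-3231.49)² + (2429.93)²) = 4043.152 m.

307°, 4043 m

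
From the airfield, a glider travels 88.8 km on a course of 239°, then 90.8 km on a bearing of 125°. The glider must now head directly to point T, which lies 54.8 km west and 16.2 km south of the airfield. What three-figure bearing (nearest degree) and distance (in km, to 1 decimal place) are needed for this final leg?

Leg 1 (239°, 88.8 km): east 88.8 sin 239° = -76.12, north 88.8 cos 239° = -45.74
Leg 2 (125°, 90.8 km): east 90.8 sin 125° = 74.38, north 90.8 cos 125° = -52.08
Current position: (-1.74, -97.82). Target: (-54.8, -16.2). Remaining: Δeast = -53.06, Δnorth = 81.62.
Bearing = atan2(-53.06, 81.62) mod 360° = 326.97°; distance = √((-53.06)² + (81.62)²) = 97.349 km.

327°, 97.3 km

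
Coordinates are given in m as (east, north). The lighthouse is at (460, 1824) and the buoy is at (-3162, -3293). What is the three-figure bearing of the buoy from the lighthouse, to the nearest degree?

Δeast = -3162 − 460 = -3622.00; Δnorth = -3293 − 1824 = -5117.00.
Bearing = atan2(Δeast, Δnorth) mod 360° = 215.29° ≈ 215°.

215°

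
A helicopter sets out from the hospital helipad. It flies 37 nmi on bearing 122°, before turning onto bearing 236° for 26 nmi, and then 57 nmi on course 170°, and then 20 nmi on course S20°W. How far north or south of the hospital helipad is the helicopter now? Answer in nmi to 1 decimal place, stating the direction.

109.1 nmi south

Leg 1 (122°, 37 nmi): east 37 sin 122° = 31.38, north 37 cos 122° = -19.61
Leg 2 (236°, 26 nmi): east 26 sin 236° = -21.55, north 26 cos 236° = -14.54
Leg 3 (170°, 57 nmi): east 57 sin 170° = 9.90, north 57 cos 170° = -56.13
Leg 4 (S20°W, 20 nmi): east 20 sin 200° = -6.84, north 20 cos 200° = -18.79
Net north component: -109.07 nmi.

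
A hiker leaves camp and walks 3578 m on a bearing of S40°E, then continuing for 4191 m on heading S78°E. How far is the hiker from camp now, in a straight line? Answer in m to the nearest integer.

7348 m

Leg 1 (S40°E, 3578 m): east 3578 sin 140° = 2299.89, north 3578 cos 140° = -2740.91
Leg 2 (S78°E, 4191 m): east 4191 sin 102° = 4099.42, north 4191 cos 102° = -871.36
Net: 6399.31 east, -3612.26 north. Distance = √((6399.31)² + (-3612.26)²) = 7348.444 m.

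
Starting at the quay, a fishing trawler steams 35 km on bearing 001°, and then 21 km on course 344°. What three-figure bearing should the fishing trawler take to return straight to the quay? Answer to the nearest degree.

Leg 1 (001°, 35 km): east 35 sin 1° = 0.61, north 35 cos 1° = 34.99
Leg 2 (344°, 21 km): east 21 sin 344° = -5.79, north 21 cos 344° = 20.19
Net displacement: -5.18 east, 55.18 north. Direction back to start is (5.18, -55.18): bearing = atan2(5.18, -55.18) mod 360° = 174.64° ≈ 175°.

175°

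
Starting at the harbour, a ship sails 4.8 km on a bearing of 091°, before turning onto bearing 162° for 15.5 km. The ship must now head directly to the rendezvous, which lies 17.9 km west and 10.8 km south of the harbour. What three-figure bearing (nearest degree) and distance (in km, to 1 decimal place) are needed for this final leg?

278°, 27.8 km

Leg 1 (091°, 4.8 km): east 4.8 sin 91° = 4.80, north 4.8 cos 91° = -0.08
Leg 2 (162°, 15.5 km): east 15.5 sin 162° = 4.79, north 15.5 cos 162° = -14.74
Current position: (9.59, -14.83). Target: (-17.9, -10.8). Remaining: Δeast = -27.49, Δnorth = 4.03.
Bearing = atan2(-27.49, 4.03) mod 360° = 278.33°; distance = √((-27.49)² + (4.03)²) = 27.782 km.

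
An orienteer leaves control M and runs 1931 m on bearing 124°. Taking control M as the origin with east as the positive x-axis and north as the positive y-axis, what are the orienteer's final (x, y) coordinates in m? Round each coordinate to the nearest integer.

(1601, -1080)

Leg 1 (124°, 1931 m): east 1931 sin 124° = 1600.87, north 1931 cos 124° = -1079.80
Summing: 1600.87 m east, -1079.80 m north → (1601, -1080).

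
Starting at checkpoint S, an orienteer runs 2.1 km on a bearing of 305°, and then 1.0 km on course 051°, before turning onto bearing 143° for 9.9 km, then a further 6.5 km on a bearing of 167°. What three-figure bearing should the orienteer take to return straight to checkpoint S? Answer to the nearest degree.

332°

Leg 1 (305°, 2.1 km): east 2.1 sin 305° = -1.72, north 2.1 cos 305° = 1.20
Leg 2 (051°, 1.0 km): east 1.0 sin 51° = 0.78, north 1.0 cos 51° = 0.63
Leg 3 (143°, 9.9 km): east 9.9 sin 143° = 5.96, north 9.9 cos 143° = -7.91
Leg 4 (167°, 6.5 km): east 6.5 sin 167° = 1.46, north 6.5 cos 167° = -6.33
Net displacement: 6.48 east, -12.41 north. Direction back to start is (-6.48, 12.41): bearing = atan2(-6.48, 12.41) mod 360° = 332.43° ≈ 332°.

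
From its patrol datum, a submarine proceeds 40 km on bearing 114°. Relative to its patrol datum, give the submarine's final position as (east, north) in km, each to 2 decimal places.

Leg 1 (114°, 40 km): east 40 sin 114° = 36.54, north 40 cos 114° = -16.27
Summing: 36.54 km east, -16.27 km north → (36.54, -16.27).

(36.54, -16.27)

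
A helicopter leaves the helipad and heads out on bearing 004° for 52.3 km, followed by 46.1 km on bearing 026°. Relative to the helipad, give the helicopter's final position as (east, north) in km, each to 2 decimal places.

(23.86, 93.61)

Leg 1 (004°, 52.3 km): east 52.3 sin 4° = 3.65, north 52.3 cos 4° = 52.17
Leg 2 (026°, 46.1 km): east 46.1 sin 26° = 20.21, north 46.1 cos 26° = 41.43
Summing: 23.86 km east, 93.61 km north → (23.86, 93.61).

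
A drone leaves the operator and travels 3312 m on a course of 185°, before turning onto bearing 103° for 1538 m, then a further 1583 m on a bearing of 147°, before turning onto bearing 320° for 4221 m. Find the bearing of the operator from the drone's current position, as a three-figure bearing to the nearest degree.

020°

Leg 1 (185°, 3312 m): east 3312 sin 185° = -288.66, north 3312 cos 185° = -3299.40
Leg 2 (103°, 1538 m): east 1538 sin 103° = 1498.58, north 1538 cos 103° = -345.97
Leg 3 (147°, 1583 m): east 1583 sin 147° = 862.16, north 1583 cos 147° = -1327.62
Leg 4 (320°, 4221 m): east 4221 sin 320° = -2713.21, north 4221 cos 320° = 3233.47
Net displacement: -641.12 east, -1739.51 north. Direction back to start is (641.12, 1739.51): bearing = atan2(641.12, 1739.51) mod 360° = 20.23° ≈ 020°.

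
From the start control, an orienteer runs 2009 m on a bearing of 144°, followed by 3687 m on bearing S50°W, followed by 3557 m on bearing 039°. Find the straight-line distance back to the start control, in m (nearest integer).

Leg 1 (144°, 2009 m): east 2009 sin 144° = 1180.86, north 2009 cos 144° = -1625.32
Leg 2 (S50°W, 3687 m): east 3687 sin 230° = -2824.41, north 3687 cos 230° = -2369.96
Leg 3 (039°, 3557 m): east 3557 sin 39° = 2238.49, north 3557 cos 39° = 2764.31
Net: 594.95 east, -1230.96 north. Distance = √((594.95)² + (-1230.96)²) = 1367.200 m.

1367 m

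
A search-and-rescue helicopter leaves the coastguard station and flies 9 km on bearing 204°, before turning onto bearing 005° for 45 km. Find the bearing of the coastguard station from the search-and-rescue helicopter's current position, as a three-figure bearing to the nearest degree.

Leg 1 (204°, 9 km): east 9 sin 204° = -3.66, north 9 cos 204° = -8.22
Leg 2 (005°, 45 km): east 45 sin 5° = 3.92, north 45 cos 5° = 44.83
Net displacement: 0.26 east, 36.61 north. Direction back to start is (-0.26, -36.61): bearing = atan2(-0.26, -36.61) mod 360° = 180.41° ≈ 180°.

180°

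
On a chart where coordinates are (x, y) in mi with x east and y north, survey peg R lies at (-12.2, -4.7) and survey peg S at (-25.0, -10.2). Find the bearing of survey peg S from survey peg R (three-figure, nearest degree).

247°

Δeast = -25.0 − -12.2 = -12.80; Δnorth = -10.2 − -4.7 = -5.50.
Bearing = atan2(Δeast, Δnorth) mod 360° = 246.75° ≈ 247°.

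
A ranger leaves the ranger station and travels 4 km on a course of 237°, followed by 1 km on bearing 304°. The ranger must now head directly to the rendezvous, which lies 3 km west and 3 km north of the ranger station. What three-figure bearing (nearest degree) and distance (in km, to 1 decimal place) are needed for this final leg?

Leg 1 (237°, 4 km): east 4 sin 237° = -3.35, north 4 cos 237° = -2.18
Leg 2 (304°, 1 km): east 1 sin 304° = -0.83, north 1 cos 304° = 0.56
Current position: (-4.18, -1.62). Target: (-3, 3). Remaining: Δeast = 1.18, Δnorth = 4.62.
Bearing = atan2(1.18, 4.62) mod 360° = 14.37°; distance = √((1.18)² + (4.62)²) = 4.769 km.

014°, 4.8 km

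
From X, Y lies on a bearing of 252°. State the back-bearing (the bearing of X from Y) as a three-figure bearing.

Back-bearing = 252° − 180° = 072°.

072°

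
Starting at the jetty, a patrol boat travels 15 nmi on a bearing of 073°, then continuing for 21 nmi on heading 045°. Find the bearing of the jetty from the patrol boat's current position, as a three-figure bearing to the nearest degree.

237°

Leg 1 (073°, 15 nmi): east 15 sin 73° = 14.34, north 15 cos 73° = 4.39
Leg 2 (045°, 21 nmi): east 21 sin 45° = 14.85, north 21 cos 45° = 14.85
Net displacement: 29.19 east, 19.23 north. Direction back to start is (-29.19, -19.23): bearing = atan2(-29.19, -19.23) mod 360° = 236.62° ≈ 237°.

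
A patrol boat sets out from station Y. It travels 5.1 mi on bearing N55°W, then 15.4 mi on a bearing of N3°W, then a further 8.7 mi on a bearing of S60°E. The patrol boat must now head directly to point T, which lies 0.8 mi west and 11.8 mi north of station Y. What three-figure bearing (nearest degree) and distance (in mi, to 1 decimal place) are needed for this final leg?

237°, 4.0 mi

Leg 1 (N55°W, 5.1 mi): east 5.1 sin 305° = -4.18, north 5.1 cos 305° = 2.93
Leg 2 (N3°W, 15.4 mi): east 15.4 sin 357° = -0.81, north 15.4 cos 357° = 15.38
Leg 3 (S60°E, 8.7 mi): east 8.7 sin 120° = 7.53, north 8.7 cos 120° = -4.35
Current position: (2.55, 13.95). Target: (-0.8, 11.8). Remaining: Δeast = -3.35, Δnorth = -2.15.
Bearing = atan2(-3.35, -2.15) mod 360° = 237.26°; distance = √((-3.35)² + (-2.15)²) = 3.983 mi.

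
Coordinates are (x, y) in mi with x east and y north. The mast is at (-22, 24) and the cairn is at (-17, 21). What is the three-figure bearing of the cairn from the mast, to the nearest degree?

121°

Δeast = -17 − -22 = 5.00; Δnorth = 21 − 24 = -3.00.
Bearing = atan2(Δeast, Δnorth) mod 360° = 120.96° ≈ 121°.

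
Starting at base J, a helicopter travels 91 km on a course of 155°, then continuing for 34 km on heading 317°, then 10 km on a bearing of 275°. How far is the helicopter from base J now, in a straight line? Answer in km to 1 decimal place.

Leg 1 (155°, 91 km): east 91 sin 155° = 38.46, north 91 cos 155° = -82.47
Leg 2 (317°, 34 km): east 34 sin 317° = -23.19, north 34 cos 317° = 24.87
Leg 3 (275°, 10 km): east 10 sin 275° = -9.96, north 10 cos 275° = 0.87
Net: 5.31 east, -56.74 north. Distance = √((5.31)² + (-56.74)²) = 56.984 km.

57.0 km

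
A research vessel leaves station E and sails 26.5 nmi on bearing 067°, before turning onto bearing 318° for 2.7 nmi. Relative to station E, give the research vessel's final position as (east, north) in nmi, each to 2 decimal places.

(22.59, 12.36)

Leg 1 (067°, 26.5 nmi): east 26.5 sin 67° = 24.39, north 26.5 cos 67° = 10.35
Leg 2 (318°, 2.7 nmi): east 2.7 sin 318° = -1.81, north 2.7 cos 318° = 2.01
Summing: 22.59 nmi east, 12.36 nmi north → (22.59, 12.36).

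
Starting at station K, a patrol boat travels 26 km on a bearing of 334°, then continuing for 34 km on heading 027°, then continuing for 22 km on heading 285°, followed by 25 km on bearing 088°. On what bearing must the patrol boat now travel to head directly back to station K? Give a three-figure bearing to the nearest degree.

187°

Leg 1 (334°, 26 km): east 26 sin 334° = -11.40, north 26 cos 334° = 23.37
Leg 2 (027°, 34 km): east 34 sin 27° = 15.44, north 34 cos 27° = 30.29
Leg 3 (285°, 22 km): east 22 sin 285° = -21.25, north 22 cos 285° = 5.69
Leg 4 (088°, 25 km): east 25 sin 88° = 24.98, north 25 cos 88° = 0.87
Net displacement: 7.77 east, 60.23 north. Direction back to start is (-7.77, -60.23): bearing = atan2(-7.77, -60.23) mod 360° = 187.35° ≈ 187°.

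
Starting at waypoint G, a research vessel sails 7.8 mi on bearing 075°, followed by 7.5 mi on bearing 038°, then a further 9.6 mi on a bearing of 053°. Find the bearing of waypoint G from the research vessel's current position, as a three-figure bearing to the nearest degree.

Leg 1 (075°, 7.8 mi): east 7.8 sin 75° = 7.53, north 7.8 cos 75° = 2.02
Leg 2 (038°, 7.5 mi): east 7.5 sin 38° = 4.62, north 7.5 cos 38° = 5.91
Leg 3 (053°, 9.6 mi): east 9.6 sin 53° = 7.67, north 9.6 cos 53° = 5.78
Net displacement: 19.82 east, 13.71 north. Direction back to start is (-19.82, -13.71): bearing = atan2(-19.82, -13.71) mod 360° = 235.33° ≈ 235°.

235°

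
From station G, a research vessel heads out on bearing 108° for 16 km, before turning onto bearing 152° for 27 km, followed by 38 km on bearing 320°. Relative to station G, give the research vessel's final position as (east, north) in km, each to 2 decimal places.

(3.47, 0.33)

Leg 1 (108°, 16 km): east 16 sin 108° = 15.22, north 16 cos 108° = -4.94
Leg 2 (152°, 27 km): east 27 sin 152° = 12.68, north 27 cos 152° = -23.84
Leg 3 (320°, 38 km): east 38 sin 320° = -24.43, north 38 cos 320° = 29.11
Summing: 3.47 km east, 0.33 km north → (3.47, 0.33).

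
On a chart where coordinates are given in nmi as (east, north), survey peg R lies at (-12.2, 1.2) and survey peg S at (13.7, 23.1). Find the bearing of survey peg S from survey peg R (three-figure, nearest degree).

Δeast = 13.7 − -12.2 = 25.90; Δnorth = 23.1 − 1.2 = 21.90.
Bearing = atan2(Δeast, Δnorth) mod 360° = 49.78° ≈ 050°.

050°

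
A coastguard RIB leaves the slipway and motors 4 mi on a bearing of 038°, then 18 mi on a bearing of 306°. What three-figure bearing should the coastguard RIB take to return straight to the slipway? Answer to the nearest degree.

Leg 1 (038°, 4 mi): east 4 sin 38° = 2.46, north 4 cos 38° = 3.15
Leg 2 (306°, 18 mi): east 18 sin 306° = -14.56, north 18 cos 306° = 10.58
Net displacement: -12.10 east, 13.73 north. Direction back to start is (12.10, -13.73): bearing = atan2(12.10, -13.73) mod 360° = 138.62° ≈ 139°.

139°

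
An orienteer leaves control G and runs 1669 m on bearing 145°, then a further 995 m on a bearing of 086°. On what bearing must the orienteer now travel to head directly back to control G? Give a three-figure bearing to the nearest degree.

Leg 1 (145°, 1669 m): east 1669 sin 145° = 957.30, north 1669 cos 145° = -1367.16
Leg 2 (086°, 995 m): east 995 sin 86° = 992.58, north 995 cos 86° = 69.41
Net displacement: 1949.88 east, -1297.76 north. Direction back to start is (-1949.88, 1297.76): bearing = atan2(-1949.88, 1297.76) mod 360° = 303.65° ≈ 304°.

304°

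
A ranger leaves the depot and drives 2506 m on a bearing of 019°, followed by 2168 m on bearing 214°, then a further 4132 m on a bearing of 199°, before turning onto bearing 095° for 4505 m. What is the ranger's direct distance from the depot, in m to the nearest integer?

4630 m

Leg 1 (019°, 2506 m): east 2506 sin 19° = 815.87, north 2506 cos 19° = 2369.47
Leg 2 (214°, 2168 m): east 2168 sin 214° = -1212.33, north 2168 cos 214° = -1797.35
Leg 3 (199°, 4132 m): east 4132 sin 199° = -1345.25, north 4132 cos 199° = -3906.88
Leg 4 (095°, 4505 m): east 4505 sin 95° = 4487.86, north 4505 cos 95° = -392.64
Net: 2746.15 east, -3727.40 north. Distance = √((2746.15)² + (-3727.40)²) = 4629.783 m.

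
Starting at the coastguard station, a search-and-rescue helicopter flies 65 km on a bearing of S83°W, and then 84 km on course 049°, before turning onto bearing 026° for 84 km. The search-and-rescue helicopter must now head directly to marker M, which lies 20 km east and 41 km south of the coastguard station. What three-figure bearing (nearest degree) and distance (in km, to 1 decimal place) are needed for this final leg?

185°, 164.4 km

Leg 1 (S83°W, 65 km): east 65 sin 263° = -64.52, north 65 cos 263° = -7.92
Leg 2 (049°, 84 km): east 84 sin 49° = 63.40, north 84 cos 49° = 55.11
Leg 3 (026°, 84 km): east 84 sin 26° = 36.82, north 84 cos 26° = 75.50
Current position: (35.70, 122.69). Target: (20, -41). Remaining: Δeast = -15.70, Δnorth = -163.69.
Bearing = atan2(-15.70, -163.69) mod 360° = 185.48°; distance = √((-15.70)² + (-163.69)²) = 164.438 km.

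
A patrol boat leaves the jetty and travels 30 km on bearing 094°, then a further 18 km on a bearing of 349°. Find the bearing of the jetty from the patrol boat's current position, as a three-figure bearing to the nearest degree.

Leg 1 (094°, 30 km): east 30 sin 94° = 29.93, north 30 cos 94° = -2.09
Leg 2 (349°, 18 km): east 18 sin 349° = -3.43, north 18 cos 349° = 17.67
Net displacement: 26.49 east, 15.58 north. Direction back to start is (-26.49, -15.58): bearing = atan2(-26.49, -15.58) mod 360° = 239.55° ≈ 240°.

240°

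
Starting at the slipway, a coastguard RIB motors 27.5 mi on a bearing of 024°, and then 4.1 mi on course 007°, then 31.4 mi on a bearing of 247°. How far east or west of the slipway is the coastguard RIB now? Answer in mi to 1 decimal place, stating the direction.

Leg 1 (024°, 27.5 mi): east 27.5 sin 24° = 11.19, north 27.5 cos 24° = 25.12
Leg 2 (007°, 4.1 mi): east 4.1 sin 7° = 0.50, north 4.1 cos 7° = 4.07
Leg 3 (247°, 31.4 mi): east 31.4 sin 247° = -28.90, north 31.4 cos 247° = -12.27
Net east component: -17.22 mi.

17.2 mi west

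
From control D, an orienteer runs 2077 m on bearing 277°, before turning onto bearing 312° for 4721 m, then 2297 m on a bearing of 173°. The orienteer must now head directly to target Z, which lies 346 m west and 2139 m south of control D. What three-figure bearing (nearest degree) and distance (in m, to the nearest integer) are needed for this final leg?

Leg 1 (277°, 2077 m): east 2077 sin 277° = -2061.52, north 2077 cos 277° = 253.12
Leg 2 (312°, 4721 m): east 4721 sin 312° = -3508.39, north 4721 cos 312° = 3158.97
Leg 3 (173°, 2297 m): east 2297 sin 173° = 279.93, north 2297 cos 173° = -2279.88
Current position: (-5289.97, 1132.21). Target: (-346, -2139). Remaining: Δeast = 4943.97, Δnorth = -3271.21.
Bearing = atan2(4943.97, -3271.21) mod 360° = 123.49°; distance = √((4943.97)² + (-3271.21)²) = 5928.209 m.

123°, 5928 m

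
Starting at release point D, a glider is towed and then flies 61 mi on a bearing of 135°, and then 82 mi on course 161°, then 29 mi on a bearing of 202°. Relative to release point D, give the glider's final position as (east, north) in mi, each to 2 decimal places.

(58.97, -147.55)

Leg 1 (135°, 61 mi): east 61 sin 135° = 43.13, north 61 cos 135° = -43.13
Leg 2 (161°, 82 mi): east 82 sin 161° = 26.70, north 82 cos 161° = -77.53
Leg 3 (202°, 29 mi): east 29 sin 202° = -10.86, north 29 cos 202° = -26.89
Summing: 58.97 mi east, -147.55 mi north → (58.97, -147.55).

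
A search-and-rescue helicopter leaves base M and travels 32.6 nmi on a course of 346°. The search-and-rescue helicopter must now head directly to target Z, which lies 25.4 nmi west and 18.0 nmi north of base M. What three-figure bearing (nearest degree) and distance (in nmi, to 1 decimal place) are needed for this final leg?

232°, 22.2 nmi

Leg 1 (346°, 32.6 nmi): east 32.6 sin 346° = -7.89, north 32.6 cos 346° = 31.63
Current position: (-7.89, 31.63). Target: (-25.4, 18.0). Remaining: Δeast = -17.51, Δnorth = -13.63.
Bearing = atan2(-17.51, -13.63) mod 360° = 232.10°; distance = √((-17.51)² + (-13.63)²) = 22.193 nmi.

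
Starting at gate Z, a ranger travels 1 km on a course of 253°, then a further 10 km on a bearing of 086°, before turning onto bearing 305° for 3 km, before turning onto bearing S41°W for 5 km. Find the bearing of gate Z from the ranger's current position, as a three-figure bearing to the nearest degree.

297°

Leg 1 (253°, 1 km): east 1 sin 253° = -0.96, north 1 cos 253° = -0.29
Leg 2 (086°, 10 km): east 10 sin 86° = 9.98, north 10 cos 86° = 0.70
Leg 3 (305°, 3 km): east 3 sin 305° = -2.46, north 3 cos 305° = 1.72
Leg 4 (S41°W, 5 km): east 5 sin 221° = -3.28, north 5 cos 221° = -3.77
Net displacement: 3.28 east, -1.65 north. Direction back to start is (-3.28, 1.65): bearing = atan2(-3.28, 1.65) mod 360° = 296.66° ≈ 297°.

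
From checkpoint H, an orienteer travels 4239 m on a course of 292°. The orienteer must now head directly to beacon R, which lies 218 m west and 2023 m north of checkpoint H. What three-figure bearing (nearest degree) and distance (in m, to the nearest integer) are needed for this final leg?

083°, 3738 m

Leg 1 (292°, 4239 m): east 4239 sin 292° = -3930.33, north 4239 cos 292° = 1587.96
Current position: (-3930.33, 1587.96). Target: (-218, 2023). Remaining: Δeast = 3712.33, Δnorth = 435.04.
Bearing = atan2(3712.33, 435.04) mod 360° = 83.32°; distance = √((3712.33)² + (435.04)²) = 3737.736 m.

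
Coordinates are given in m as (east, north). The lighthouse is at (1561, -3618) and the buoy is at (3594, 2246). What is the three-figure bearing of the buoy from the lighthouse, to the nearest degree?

Δeast = 3594 − 1561 = 2033.00; Δnorth = 2246 − -3618 = 5864.00.
Bearing = atan2(Δeast, Δnorth) mod 360° = 19.12° ≈ 019°.

019°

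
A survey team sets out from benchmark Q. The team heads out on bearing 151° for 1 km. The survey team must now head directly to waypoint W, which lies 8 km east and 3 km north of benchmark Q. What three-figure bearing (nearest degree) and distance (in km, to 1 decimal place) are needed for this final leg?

063°, 8.5 km

Leg 1 (151°, 1 km): east 1 sin 151° = 0.48, north 1 cos 151° = -0.87
Current position: (0.48, -0.87). Target: (8, 3). Remaining: Δeast = 7.52, Δnorth = 3.87.
Bearing = atan2(7.52, 3.87) mod 360° = 62.73°; distance = √((7.52)² + (3.87)²) = 8.455 km.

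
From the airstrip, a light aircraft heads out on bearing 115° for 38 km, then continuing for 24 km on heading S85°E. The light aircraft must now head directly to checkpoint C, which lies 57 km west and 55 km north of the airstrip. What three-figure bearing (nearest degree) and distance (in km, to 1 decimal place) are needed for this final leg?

Leg 1 (115°, 38 km): east 38 sin 115° = 34.44, north 38 cos 115° = -16.06
Leg 2 (S85°E, 24 km): east 24 sin 95° = 23.91, north 24 cos 95° = -2.09
Current position: (58.35, -18.15). Target: (-57, 55). Remaining: Δeast = -115.35, Δnorth = 73.15.
Bearing = atan2(-115.35, 73.15) mod 360° = 302.38°; distance = √((-115.35)² + (73.15)²) = 136.588 km.

302°, 136.6 km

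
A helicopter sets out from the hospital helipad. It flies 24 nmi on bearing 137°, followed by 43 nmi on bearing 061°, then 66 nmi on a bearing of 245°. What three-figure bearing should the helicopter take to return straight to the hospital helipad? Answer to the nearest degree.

013°

Leg 1 (137°, 24 nmi): east 24 sin 137° = 16.37, north 24 cos 137° = -17.55
Leg 2 (061°, 43 nmi): east 43 sin 61° = 37.61, north 43 cos 61° = 20.85
Leg 3 (245°, 66 nmi): east 66 sin 245° = -59.82, north 66 cos 245° = -27.89
Net displacement: -5.84 east, -24.60 north. Direction back to start is (5.84, 24.60): bearing = atan2(5.84, 24.60) mod 360° = 13.35° ≈ 013°.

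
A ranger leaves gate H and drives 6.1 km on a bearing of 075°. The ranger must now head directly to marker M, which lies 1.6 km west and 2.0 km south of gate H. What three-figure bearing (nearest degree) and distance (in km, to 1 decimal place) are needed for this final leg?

Leg 1 (075°, 6.1 km): east 6.1 sin 75° = 5.89, north 6.1 cos 75° = 1.58
Current position: (5.89, 1.58). Target: (-1.6, -2.0). Remaining: Δeast = -7.49, Δnorth = -3.58.
Bearing = atan2(-7.49, -3.58) mod 360° = 244.47°; distance = √((-7.49)² + (-3.58)²) = 8.303 km.

244°, 8.3 km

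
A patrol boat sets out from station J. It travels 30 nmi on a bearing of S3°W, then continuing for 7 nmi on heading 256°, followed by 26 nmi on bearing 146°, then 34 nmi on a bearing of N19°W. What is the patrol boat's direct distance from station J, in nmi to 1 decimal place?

Leg 1 (S3°W, 30 nmi): east 30 sin 183° = -1.57, north 30 cos 183° = -29.96
Leg 2 (256°, 7 nmi): east 7 sin 256° = -6.79, north 7 cos 256° = -1.69
Leg 3 (146°, 26 nmi): east 26 sin 146° = 14.54, north 26 cos 146° = -21.55
Leg 4 (N19°W, 34 nmi): east 34 sin 341° = -11.07, north 34 cos 341° = 32.15
Net: -4.89 east, -21.06 north. Distance = √((-4.89)² + (-21.06)²) = 21.621 nmi.

21.6 nmi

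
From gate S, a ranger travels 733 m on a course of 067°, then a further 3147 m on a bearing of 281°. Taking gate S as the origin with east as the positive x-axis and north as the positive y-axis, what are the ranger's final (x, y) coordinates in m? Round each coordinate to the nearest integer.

(-2414, 887)

Leg 1 (067°, 733 m): east 733 sin 67° = 674.73, north 733 cos 67° = 286.41
Leg 2 (281°, 3147 m): east 3147 sin 281° = -3089.18, north 3147 cos 281° = 600.48
Summing: -2414.45 m east, 886.88 m north → (-2414, 887).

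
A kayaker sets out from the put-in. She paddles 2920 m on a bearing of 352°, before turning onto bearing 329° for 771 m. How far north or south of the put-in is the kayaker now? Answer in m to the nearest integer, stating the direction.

Leg 1 (352°, 2920 m): east 2920 sin 352° = -406.39, north 2920 cos 352° = 2891.58
Leg 2 (329°, 771 m): east 771 sin 329° = -397.09, north 771 cos 329° = 660.88
Net north component: 3552.46 m.

3552 m north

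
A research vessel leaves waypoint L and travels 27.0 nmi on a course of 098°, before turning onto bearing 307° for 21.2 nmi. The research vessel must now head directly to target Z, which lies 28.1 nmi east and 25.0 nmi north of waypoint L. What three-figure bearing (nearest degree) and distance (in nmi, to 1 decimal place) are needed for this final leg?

049°, 24.3 nmi

Leg 1 (098°, 27.0 nmi): east 27.0 sin 98° = 26.74, north 27.0 cos 98° = -3.76
Leg 2 (307°, 21.2 nmi): east 21.2 sin 307° = -16.93, north 21.2 cos 307° = 12.76
Current position: (9.81, 9.00). Target: (28.1, 25.0). Remaining: Δeast = 18.29, Δnorth = 16.00.
Bearing = atan2(18.29, 16.00) mod 360° = 48.83°; distance = √((18.29)² + (16.00)²) = 24.303 nmi.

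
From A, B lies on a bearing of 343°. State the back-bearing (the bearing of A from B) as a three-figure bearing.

Back-bearing = 343° − 180° = 163°.

163°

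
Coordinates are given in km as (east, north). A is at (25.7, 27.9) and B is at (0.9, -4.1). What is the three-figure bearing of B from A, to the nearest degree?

Δeast = 0.9 − 25.7 = -24.80; Δnorth = -4.1 − 27.9 = -32.00.
Bearing = atan2(Δeast, Δnorth) mod 360° = 217.78° ≈ 218°.

218°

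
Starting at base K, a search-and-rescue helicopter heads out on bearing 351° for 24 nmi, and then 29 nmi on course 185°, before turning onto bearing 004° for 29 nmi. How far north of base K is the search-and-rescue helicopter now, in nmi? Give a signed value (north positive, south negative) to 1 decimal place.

Leg 1 (351°, 24 nmi): east 24 sin 351° = -3.75, north 24 cos 351° = 23.70
Leg 2 (185°, 29 nmi): east 29 sin 185° = -2.53, north 29 cos 185° = -28.89
Leg 3 (004°, 29 nmi): east 29 sin 4° = 2.02, north 29 cos 4° = 28.93
Net north component: 23.74 nmi.

23.7 nmi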